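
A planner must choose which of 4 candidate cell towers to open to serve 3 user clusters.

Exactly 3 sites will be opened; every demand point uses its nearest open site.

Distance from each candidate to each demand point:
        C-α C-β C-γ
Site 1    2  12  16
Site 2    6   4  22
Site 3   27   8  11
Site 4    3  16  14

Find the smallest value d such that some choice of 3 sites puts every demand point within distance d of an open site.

Open {Site 1, Site 2, Site 3}.
  Farthest demand point is C-γ at distance 11 (to Site 3); all others are ≤ 11.
With {Site 1, Site 3, Site 4} the worst case is 11.
With {Site 2, Site 3, Site 4} the worst case is 11.
No size-3 selection achieves below 11.

11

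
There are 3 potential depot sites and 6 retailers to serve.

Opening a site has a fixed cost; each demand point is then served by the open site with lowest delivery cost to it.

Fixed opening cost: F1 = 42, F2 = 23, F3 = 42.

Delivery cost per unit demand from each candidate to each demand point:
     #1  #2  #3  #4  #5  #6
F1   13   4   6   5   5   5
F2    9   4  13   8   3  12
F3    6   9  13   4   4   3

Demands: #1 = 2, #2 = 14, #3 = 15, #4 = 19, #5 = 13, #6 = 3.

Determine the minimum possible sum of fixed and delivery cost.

Open {F1, F2}: assign each demand point to its cheapest open site.
  #1→F2 2×9=18, #2→F1 14×4=56, #3→F1 15×6=90, #4→F1 19×5=95, #5→F2 13×3=39, #6→F1 3×5=15
  delivery cost 313, fixed 65 → total 378.
Compare {F1, F3}: delivery cost 295 + fixed 84 = 379.
Compare {F1}: delivery cost 347 + fixed 42 = 389.
Compare {F1, F2, F3}: delivery cost 282 + fixed 107 = 389.
All other subsets cost ≥ 379. Minimum total cost: 378.

378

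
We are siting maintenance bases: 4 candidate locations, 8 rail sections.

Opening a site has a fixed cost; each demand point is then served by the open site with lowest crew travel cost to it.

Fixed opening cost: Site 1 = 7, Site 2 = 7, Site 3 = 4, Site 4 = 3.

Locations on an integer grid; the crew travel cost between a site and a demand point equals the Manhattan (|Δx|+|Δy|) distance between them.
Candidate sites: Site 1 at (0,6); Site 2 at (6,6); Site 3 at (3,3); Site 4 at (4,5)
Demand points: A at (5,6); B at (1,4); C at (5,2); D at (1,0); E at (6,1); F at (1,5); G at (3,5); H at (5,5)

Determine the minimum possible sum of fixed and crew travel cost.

Open {Site 3, Site 4}: assign each demand point to its cheapest open site.
  A→Site 4 2, B→Site 3 3, C→Site 3 3, D→Site 3 5, E→Site 3 5, F→Site 4 3, G→Site 4 1, H→Site 4 1
  crew travel cost 23, fixed 7 → total 30.
Compare {Site 4}: crew travel cost 29 + fixed 3 = 32.
Compare {Site 3}: crew travel cost 31 + fixed 4 = 35.
Compare {Site 1, Site 4}: crew travel cost 26 + fixed 10 = 36.
All other subsets cost ≥ 32. Minimum total cost: 30.

30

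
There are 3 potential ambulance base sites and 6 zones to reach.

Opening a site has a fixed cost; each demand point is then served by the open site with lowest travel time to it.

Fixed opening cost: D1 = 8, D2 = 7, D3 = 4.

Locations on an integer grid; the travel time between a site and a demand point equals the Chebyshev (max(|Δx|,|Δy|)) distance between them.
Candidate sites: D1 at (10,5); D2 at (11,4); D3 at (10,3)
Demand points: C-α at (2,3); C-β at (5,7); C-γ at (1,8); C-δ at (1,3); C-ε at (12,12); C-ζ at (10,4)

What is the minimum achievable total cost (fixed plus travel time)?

Open {D3}: assign each demand point to its cheapest open site.
  C-α→D3 8, C-β→D3 5, C-γ→D3 9, C-δ→D3 9, C-ε→D3 9, C-ζ→D3 1
  travel time 41, fixed 4 → total 45.
Compare {D1}: travel time 39 + fixed 8 = 47.
Compare {D2}: travel time 44 + fixed 7 = 51.
Compare {D1, D3}: travel time 39 + fixed 12 = 51.
All other subsets cost ≥ 47. Minimum total cost: 45.

45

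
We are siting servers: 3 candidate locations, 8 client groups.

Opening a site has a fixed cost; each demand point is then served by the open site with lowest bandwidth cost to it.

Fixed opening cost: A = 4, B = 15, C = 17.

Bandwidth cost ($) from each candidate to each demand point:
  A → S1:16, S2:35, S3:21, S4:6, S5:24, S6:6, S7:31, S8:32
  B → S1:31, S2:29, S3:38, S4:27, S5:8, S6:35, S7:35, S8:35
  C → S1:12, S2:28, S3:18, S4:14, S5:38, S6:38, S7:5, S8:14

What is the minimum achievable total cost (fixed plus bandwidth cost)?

133

Open {A, B, C}: assign each demand point to its cheapest open site.
  S1→C 12, S2→C 28, S3→C 18, S4→A 6, S5→B 8, S6→A 6, S7→C 5, S8→C 14
  bandwidth cost 97, fixed 36 → total 133.
Compare {A, C}: bandwidth cost 113 + fixed 21 = 134.
Compare {B, C}: bandwidth cost 134 + fixed 32 = 166.
Compare {A, B}: bandwidth cost 149 + fixed 19 = 168.
All other subsets cost ≥ 134. Minimum total cost: 133.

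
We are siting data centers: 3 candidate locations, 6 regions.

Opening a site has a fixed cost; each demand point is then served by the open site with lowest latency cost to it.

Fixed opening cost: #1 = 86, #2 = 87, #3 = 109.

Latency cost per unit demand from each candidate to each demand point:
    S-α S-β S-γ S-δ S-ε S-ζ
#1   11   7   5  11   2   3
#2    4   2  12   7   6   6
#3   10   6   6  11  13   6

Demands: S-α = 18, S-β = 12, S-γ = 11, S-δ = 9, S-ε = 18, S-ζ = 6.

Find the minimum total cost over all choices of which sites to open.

441

Open {#1, #2}: assign each demand point to its cheapest open site.
  S-α→#2 18×4=72, S-β→#2 12×2=24, S-γ→#1 11×5=55, S-δ→#2 9×7=63, S-ε→#1 18×2=36, S-ζ→#1 6×3=18
  latency cost 268, fixed 173 → total 441.
Compare {#2}: latency cost 435 + fixed 87 = 522.
Compare {#1, #2, #3}: latency cost 268 + fixed 282 = 550.
Compare {#2, #3}: latency cost 369 + fixed 196 = 565.
All other subsets cost ≥ 522. Minimum total cost: 441.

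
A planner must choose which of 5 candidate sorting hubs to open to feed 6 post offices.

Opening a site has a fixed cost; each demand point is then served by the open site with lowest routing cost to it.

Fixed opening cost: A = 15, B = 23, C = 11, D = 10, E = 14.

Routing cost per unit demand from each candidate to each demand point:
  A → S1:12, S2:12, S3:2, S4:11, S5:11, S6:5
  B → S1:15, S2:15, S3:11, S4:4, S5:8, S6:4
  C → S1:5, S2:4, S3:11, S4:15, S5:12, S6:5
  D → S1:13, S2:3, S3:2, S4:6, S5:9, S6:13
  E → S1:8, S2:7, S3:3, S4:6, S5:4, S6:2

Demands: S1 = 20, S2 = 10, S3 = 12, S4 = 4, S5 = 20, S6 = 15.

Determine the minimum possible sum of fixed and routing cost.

Open {C, D, E}: assign each demand point to its cheapest open site.
  S1→C 20×5=100, S2→D 10×3=30, S3→D 12×2=24, S4→D 4×6=24, S5→E 20×4=80, S6→E 15×2=30
  routing cost 288, fixed 35 → total 323.
Compare {C, E}: routing cost 310 + fixed 25 = 335.
Compare {A, C, E}: routing cost 298 + fixed 40 = 338.
Compare {A, C, D, E}: routing cost 288 + fixed 50 = 338.
All other subsets cost ≥ 335. Minimum total cost: 323.

323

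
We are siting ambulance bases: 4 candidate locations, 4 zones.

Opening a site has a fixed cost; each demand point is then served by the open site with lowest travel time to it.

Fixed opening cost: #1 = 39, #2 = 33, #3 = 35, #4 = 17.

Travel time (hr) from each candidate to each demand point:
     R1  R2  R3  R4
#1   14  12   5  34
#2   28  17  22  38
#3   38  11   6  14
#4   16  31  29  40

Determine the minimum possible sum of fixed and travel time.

Open {#3, #4}: assign each demand point to its cheapest open site.
  R1→#4 16, R2→#3 11, R3→#3 6, R4→#3 14
  travel time 47, fixed 52 → total 99.
Compare {#1}: travel time 65 + fixed 39 = 104.
Compare {#3}: travel time 69 + fixed 35 = 104.
Compare {#1, #3}: travel time 44 + fixed 74 = 118.
All other subsets cost ≥ 104. Minimum total cost: 99.

99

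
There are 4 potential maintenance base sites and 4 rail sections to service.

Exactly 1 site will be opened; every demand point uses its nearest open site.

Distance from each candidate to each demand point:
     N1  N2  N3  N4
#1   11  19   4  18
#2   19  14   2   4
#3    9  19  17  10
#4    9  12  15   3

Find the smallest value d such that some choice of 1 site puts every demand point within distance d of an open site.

Open {#4}.
  Farthest demand point is N3 at distance 15 (to #4); all others are ≤ 15.
With {#1} the worst case is 19.
With {#2} the worst case is 19.
No size-1 selection achieves below 15.

15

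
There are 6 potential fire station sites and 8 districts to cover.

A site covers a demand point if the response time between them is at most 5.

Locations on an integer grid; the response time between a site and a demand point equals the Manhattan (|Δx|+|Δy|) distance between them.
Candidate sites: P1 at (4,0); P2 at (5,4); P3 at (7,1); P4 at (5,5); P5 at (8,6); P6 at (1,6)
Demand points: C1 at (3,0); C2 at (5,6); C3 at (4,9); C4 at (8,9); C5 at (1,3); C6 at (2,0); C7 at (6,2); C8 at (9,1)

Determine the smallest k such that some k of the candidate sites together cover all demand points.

5

Coverage sets (demand points within 5 of each site):
  P1: {C1, C6, C7}
  P2: {C2, C5, C7}
  P3: {C1, C7, C8}
  P4: {C2, C3, C7}
  P5: {C2, C4}
  P6: {C2, C5}
No 4 sites suffice: every size-4 union leaves at least one demand point uncovered.
But {P1, P2, P3, P4, P5} covers everything, so the minimum is 5.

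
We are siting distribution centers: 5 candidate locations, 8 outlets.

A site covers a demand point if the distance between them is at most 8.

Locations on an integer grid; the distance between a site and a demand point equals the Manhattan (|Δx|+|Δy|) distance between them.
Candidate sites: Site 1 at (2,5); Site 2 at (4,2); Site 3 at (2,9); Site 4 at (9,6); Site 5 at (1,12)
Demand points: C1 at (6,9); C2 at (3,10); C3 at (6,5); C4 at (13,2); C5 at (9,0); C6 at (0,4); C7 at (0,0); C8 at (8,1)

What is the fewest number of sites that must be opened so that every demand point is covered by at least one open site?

2

Coverage sets (demand points within 8 of each site):
  Site 1: {C1, C2, C3, C6, C7}
  Site 2: {C3, C5, C6, C7, C8}
  Site 3: {C1, C2, C3, C6}
  Site 4: {C1, C3, C4, C5, C8}
  Site 5: {C1, C2}
No single site covers all 8 demand points.
But {Site 1, Site 4} covers everything, so the minimum is 2.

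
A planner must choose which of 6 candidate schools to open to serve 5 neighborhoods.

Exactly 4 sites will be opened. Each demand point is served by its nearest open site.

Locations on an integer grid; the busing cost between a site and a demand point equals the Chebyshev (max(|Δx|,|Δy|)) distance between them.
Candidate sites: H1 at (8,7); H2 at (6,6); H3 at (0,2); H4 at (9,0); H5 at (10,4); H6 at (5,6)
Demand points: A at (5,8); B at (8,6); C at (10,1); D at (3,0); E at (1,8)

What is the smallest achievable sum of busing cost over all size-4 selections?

11

Open {H1, H3, H4, H6}.
  A→H6 2, B→H1 1, C→H4 1, D→H3 3, E→H6 4  ⇒ total 11.
Compare {H1, H2, H3, H4}: total 12.
Compare {H2, H3, H4, H6}: total 12.
No size-4 selection does better; minimum is 11.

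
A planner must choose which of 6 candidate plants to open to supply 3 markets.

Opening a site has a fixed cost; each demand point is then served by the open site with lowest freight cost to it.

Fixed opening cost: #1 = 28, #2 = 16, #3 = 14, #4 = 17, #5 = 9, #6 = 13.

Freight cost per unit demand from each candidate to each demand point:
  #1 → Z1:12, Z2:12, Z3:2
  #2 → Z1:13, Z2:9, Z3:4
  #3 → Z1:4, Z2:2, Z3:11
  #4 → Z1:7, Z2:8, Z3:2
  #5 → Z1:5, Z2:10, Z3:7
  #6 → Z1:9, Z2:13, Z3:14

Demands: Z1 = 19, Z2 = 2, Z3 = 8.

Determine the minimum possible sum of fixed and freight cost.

127

Open {#3, #4}: assign each demand point to its cheapest open site.
  Z1→#3 19×4=76, Z2→#3 2×2=4, Z3→#4 8×2=16
  freight cost 96, fixed 31 → total 127.
Compare {#3, #4, #5}: freight cost 96 + fixed 40 = 136.
Compare {#1, #3}: freight cost 96 + fixed 42 = 138.
Compare {#3, #4, #6}: freight cost 96 + fixed 44 = 140.
All other subsets cost ≥ 136. Minimum total cost: 127.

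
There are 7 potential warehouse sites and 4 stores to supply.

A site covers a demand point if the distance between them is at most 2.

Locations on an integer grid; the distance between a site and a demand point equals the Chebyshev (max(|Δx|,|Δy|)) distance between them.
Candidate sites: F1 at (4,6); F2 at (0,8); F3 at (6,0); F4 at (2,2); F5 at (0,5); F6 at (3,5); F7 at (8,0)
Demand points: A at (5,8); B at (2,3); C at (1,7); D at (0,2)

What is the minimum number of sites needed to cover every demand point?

Coverage sets (demand points within 2 of each site):
  F1: {A}
  F2: {C}
  F3: {}
  F4: {B, D}
  F5: {B, C}
  F6: {B, C}
  F7: {}
No 2 sites suffice: every size-2 union leaves at least one demand point uncovered.
But {F1, F2, F4} covers everything, so the minimum is 3.

3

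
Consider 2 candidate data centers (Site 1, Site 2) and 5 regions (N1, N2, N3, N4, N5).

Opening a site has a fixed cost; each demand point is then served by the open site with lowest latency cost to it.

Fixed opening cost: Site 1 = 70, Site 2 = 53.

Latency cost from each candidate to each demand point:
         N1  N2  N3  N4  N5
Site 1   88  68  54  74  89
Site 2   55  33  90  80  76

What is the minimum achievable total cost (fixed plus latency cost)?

Open {Site 2}: assign each demand point to its cheapest open site.
  N1→Site 2 55, N2→Site 2 33, N3→Site 2 90, N4→Site 2 80, N5→Site 2 76
  latency cost 334, fixed 53 → total 387.
Compare {Site 1, Site 2}: latency cost 292 + fixed 123 = 415.
Compare {Site 1}: latency cost 373 + fixed 70 = 443.

387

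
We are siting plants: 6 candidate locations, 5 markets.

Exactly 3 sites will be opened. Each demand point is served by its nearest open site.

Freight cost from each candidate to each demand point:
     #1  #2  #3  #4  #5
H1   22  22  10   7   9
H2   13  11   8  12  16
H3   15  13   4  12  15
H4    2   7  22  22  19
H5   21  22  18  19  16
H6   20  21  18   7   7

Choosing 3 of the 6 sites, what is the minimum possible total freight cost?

27

Open {H3, H4, H6}.
  #1→H4 2, #2→H4 7, #3→H3 4, #4→H6 7, #5→H6 7  ⇒ total 27.
Compare {H1, H3, H4}: total 29.
Compare {H2, H4, H6}: total 31.
No size-3 selection does better; minimum is 27.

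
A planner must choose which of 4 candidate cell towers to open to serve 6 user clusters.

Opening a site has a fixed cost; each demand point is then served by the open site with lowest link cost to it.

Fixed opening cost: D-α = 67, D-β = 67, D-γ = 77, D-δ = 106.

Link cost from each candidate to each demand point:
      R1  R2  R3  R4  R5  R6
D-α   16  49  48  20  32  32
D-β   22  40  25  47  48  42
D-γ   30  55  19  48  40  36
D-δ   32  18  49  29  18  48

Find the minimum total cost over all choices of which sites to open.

Open {D-α}: assign each demand point to its cheapest open site.
  R1→D-α 16, R2→D-α 49, R3→D-α 48, R4→D-α 20, R5→D-α 32, R6→D-α 32
  link cost 197, fixed 67 → total 264.
Compare {D-β}: link cost 224 + fixed 67 = 291.
Compare {D-α, D-β}: link cost 165 + fixed 134 = 299.
Compare {D-δ}: link cost 194 + fixed 106 = 300.
All other subsets cost ≥ 291. Minimum total cost: 264.

264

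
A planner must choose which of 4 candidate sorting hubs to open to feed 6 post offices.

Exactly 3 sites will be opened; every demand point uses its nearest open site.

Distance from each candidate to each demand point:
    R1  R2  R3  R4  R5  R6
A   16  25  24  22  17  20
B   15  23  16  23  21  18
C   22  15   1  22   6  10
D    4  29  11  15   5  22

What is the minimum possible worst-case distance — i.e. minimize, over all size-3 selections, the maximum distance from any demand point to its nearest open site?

Open {A, C, D}.
  Farthest demand point is R2 at distance 15 (to C); all others are ≤ 15.
With {B, C, D} the worst case is 15.
With {A, B, C} the worst case is 22.
No size-3 selection achieves below 15.

15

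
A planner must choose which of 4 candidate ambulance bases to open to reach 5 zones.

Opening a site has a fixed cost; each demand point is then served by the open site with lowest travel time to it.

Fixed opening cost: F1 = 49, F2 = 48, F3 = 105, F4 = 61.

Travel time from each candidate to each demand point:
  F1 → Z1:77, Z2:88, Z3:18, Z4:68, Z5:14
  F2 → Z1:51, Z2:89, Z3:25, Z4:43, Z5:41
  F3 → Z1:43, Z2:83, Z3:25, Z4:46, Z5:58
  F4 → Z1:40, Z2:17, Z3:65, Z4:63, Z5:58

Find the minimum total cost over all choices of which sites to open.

262

Open {F1, F4}: assign each demand point to its cheapest open site.
  Z1→F4 40, Z2→F4 17, Z3→F1 18, Z4→F4 63, Z5→F1 14
  travel time 152, fixed 110 → total 262.
Compare {F2, F4}: travel time 166 + fixed 109 = 275.
Compare {F1, F2, F4}: travel time 132 + fixed 158 = 290.
Compare {F2}: travel time 249 + fixed 48 = 297.
All other subsets cost ≥ 275. Minimum total cost: 262.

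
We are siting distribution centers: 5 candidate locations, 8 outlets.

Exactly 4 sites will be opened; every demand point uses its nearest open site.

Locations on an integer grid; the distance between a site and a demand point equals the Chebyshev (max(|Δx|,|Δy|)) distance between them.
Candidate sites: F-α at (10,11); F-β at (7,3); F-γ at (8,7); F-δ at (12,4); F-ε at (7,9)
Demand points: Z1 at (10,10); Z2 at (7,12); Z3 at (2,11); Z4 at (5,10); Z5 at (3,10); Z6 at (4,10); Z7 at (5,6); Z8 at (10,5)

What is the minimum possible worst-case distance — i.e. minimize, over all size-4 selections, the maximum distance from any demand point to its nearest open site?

Open {F-α, F-β, F-γ, F-ε}.
  Farthest demand point is Z3 at distance 5 (to F-ε); all others are ≤ 5.
With {F-α, F-β, F-δ, F-ε} the worst case is 5.
With {F-α, F-γ, F-δ, F-ε} the worst case is 5.
No size-4 selection achieves below 5.

5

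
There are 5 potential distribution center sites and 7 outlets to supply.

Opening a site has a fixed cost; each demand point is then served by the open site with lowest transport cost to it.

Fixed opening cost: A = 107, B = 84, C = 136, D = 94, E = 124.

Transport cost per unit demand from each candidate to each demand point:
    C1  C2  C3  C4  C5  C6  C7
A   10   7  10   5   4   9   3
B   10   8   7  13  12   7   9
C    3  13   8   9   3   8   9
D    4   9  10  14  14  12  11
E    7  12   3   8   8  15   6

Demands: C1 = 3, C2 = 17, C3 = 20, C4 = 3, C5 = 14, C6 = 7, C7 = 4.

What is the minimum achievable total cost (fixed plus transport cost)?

577

Open {A, E}: assign each demand point to its cheapest open site.
  C1→E 3×7=21, C2→A 17×7=119, C3→E 20×3=60, C4→A 3×5=15, C5→A 14×4=56, C6→A 7×9=63, C7→A 4×3=12
  transport cost 346, fixed 231 → total 577.
Compare {A}: transport cost 495 + fixed 107 = 602.
Compare {A, B}: transport cost 421 + fixed 191 = 612.
Compare {B, E}: transport cost 426 + fixed 208 = 634.
All other subsets cost ≥ 602. Minimum total cost: 577.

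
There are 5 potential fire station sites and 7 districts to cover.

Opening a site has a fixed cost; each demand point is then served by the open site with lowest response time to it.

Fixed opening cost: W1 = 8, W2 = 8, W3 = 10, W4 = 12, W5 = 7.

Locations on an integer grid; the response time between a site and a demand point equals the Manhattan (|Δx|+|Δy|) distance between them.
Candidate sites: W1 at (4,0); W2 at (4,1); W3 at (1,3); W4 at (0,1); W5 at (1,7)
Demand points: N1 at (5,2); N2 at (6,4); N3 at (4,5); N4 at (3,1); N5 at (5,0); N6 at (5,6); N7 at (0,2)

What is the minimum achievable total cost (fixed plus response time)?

Open {W2}: assign each demand point to its cheapest open site.
  N1→W2 2, N2→W2 5, N3→W2 4, N4→W2 1, N5→W2 2, N6→W2 6, N7→W2 5
  response time 25, fixed 8 → total 33.
Compare {W1}: response time 30 + fixed 8 = 38.
Compare {W2, W5}: response time 24 + fixed 15 = 39.
Compare {W1, W2}: response time 24 + fixed 16 = 40.
All other subsets cost ≥ 38. Minimum total cost: 33.

33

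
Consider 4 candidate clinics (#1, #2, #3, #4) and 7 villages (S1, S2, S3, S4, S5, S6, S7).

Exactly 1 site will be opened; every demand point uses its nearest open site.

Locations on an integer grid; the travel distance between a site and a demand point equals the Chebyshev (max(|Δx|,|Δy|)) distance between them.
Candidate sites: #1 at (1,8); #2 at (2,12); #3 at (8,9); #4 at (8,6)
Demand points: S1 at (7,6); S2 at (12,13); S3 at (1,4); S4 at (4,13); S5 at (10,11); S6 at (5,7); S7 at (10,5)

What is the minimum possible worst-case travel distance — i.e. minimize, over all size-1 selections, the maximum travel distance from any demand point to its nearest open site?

Open {#3}.
  Farthest demand point is S3 at travel distance 7 (to #3); all others are ≤ 7.
With {#4} the worst case is 7.
With {#2} the worst case is 10.
No size-1 selection achieves below 7.

7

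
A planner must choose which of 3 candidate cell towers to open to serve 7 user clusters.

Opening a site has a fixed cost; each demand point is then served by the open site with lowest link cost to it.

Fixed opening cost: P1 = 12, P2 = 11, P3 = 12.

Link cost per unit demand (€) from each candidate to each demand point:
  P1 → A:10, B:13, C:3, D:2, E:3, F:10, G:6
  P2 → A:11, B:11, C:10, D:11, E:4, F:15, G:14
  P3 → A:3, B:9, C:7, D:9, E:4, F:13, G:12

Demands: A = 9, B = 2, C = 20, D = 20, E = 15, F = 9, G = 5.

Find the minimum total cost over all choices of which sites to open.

Open {P1, P3}: assign each demand point to its cheapest open site.
  A→P3 9×3=27, B→P3 2×9=18, C→P1 20×3=60, D→P1 20×2=40, E→P1 15×3=45, F→P1 9×10=90, G→P1 5×6=30
  link cost 310, fixed 24 → total 334.
Compare {P1, P2, P3}: link cost 310 + fixed 35 = 345.
Compare {P1}: link cost 381 + fixed 12 = 393.
Compare {P1, P2}: link cost 377 + fixed 23 = 400.
All other subsets cost ≥ 345. Minimum total cost: 334.

334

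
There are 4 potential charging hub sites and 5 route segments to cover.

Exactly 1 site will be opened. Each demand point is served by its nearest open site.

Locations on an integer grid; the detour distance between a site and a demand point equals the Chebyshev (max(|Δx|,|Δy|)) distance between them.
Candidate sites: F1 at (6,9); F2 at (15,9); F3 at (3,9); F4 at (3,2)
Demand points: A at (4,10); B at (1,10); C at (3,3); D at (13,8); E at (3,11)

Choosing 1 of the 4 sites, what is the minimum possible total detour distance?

Open {F3}.
  A→F3 1, B→F3 2, C→F3 6, D→F3 10, E→F3 2  ⇒ total 21.
Compare {F1}: total 23.
Compare {F4}: total 36.
No size-1 selection does better; minimum is 21.

21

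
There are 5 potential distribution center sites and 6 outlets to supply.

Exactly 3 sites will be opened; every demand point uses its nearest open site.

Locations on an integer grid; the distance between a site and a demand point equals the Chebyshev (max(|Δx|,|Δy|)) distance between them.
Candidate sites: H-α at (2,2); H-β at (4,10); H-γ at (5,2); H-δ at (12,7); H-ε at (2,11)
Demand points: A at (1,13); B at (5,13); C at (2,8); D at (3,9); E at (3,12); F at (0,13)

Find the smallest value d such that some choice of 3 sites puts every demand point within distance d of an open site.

Open {H-α, H-β, H-ε}.
  Farthest demand point is B at distance 3 (to H-β); all others are ≤ 3.
With {H-α, H-γ, H-ε} the worst case is 3.
With {H-α, H-δ, H-ε} the worst case is 3.
No size-3 selection achieves below 3.

3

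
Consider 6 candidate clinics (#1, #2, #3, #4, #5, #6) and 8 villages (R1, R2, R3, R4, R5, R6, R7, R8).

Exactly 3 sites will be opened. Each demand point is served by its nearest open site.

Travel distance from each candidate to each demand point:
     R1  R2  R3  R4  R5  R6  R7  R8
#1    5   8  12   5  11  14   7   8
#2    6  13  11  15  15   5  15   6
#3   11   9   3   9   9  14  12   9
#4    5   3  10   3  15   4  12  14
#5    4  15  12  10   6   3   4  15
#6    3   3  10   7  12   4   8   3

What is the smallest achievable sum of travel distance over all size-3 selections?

Open {#3, #5, #6}.
  R1→#6 3, R2→#6 3, R3→#3 3, R4→#6 7, R5→#5 6, R6→#5 3, R7→#5 4, R8→#6 3  ⇒ total 32.
Compare {#3, #4, #5}: total 35.
Compare {#4, #5, #6}: total 35.
No size-3 selection does better; minimum is 32.

32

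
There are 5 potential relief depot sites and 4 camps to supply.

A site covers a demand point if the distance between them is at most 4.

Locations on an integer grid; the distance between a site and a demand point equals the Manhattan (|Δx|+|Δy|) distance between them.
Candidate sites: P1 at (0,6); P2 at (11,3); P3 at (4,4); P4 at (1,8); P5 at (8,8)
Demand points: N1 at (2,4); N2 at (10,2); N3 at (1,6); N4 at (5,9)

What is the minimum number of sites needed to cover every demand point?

Coverage sets (demand points within 4 of each site):
  P1: {N1, N3}
  P2: {N2}
  P3: {N1}
  P4: {N3}
  P5: {N4}
No 2 sites suffice: every size-2 union leaves at least one demand point uncovered.
But {P1, P2, P5} covers everything, so the minimum is 3.

3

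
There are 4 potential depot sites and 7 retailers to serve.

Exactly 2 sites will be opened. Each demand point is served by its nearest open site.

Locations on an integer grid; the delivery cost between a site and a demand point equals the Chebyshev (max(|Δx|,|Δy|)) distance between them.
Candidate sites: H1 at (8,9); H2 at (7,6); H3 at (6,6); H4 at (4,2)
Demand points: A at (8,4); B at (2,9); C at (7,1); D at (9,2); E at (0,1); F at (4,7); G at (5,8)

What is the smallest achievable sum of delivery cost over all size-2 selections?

Open {H3, H4}.
  A→H3 2, B→H3 4, C→H4 3, D→H3 4, E→H4 4, F→H3 2, G→H3 2  ⇒ total 21.
Compare {H2, H4}: total 23.
Compare {H1, H3}: total 25.
No size-2 selection does better; minimum is 21.

21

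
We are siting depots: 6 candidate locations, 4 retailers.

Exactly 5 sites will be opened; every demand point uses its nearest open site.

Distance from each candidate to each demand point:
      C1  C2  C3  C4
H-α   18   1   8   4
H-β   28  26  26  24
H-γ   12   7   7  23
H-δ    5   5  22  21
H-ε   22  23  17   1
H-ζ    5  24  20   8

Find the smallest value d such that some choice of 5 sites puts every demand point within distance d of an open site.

7

Open {H-α, H-β, H-γ, H-δ, H-ε}.
  Farthest demand point is C3 at distance 7 (to H-γ); all others are ≤ 7.
With {H-α, H-β, H-γ, H-δ, H-ζ} the worst case is 7.
With {H-α, H-β, H-γ, H-ε, H-ζ} the worst case is 7.
No size-5 selection achieves below 7.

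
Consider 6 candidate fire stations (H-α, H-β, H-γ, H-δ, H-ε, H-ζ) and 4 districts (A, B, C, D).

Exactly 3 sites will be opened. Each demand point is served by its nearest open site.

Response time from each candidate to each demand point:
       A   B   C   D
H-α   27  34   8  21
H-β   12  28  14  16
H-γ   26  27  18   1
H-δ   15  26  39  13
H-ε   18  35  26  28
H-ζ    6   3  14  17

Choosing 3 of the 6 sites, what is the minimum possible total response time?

18

Open {H-α, H-γ, H-ζ}.
  A→H-ζ 6, B→H-ζ 3, C→H-α 8, D→H-γ 1  ⇒ total 18.
Compare {H-β, H-γ, H-ζ}: total 24.
Compare {H-γ, H-δ, H-ζ}: total 24.
No size-3 selection does better; minimum is 18.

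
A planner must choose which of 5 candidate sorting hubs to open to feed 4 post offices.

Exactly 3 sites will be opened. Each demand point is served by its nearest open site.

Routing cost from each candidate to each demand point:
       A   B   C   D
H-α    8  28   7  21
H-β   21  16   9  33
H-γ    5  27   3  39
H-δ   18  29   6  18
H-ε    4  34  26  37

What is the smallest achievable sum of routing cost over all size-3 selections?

42

Open {H-β, H-γ, H-δ}.
  A→H-γ 5, B→H-β 16, C→H-γ 3, D→H-δ 18  ⇒ total 42.
Compare {H-β, H-δ, H-ε}: total 44.
Compare {H-α, H-β, H-γ}: total 45.
No size-3 selection does better; minimum is 42.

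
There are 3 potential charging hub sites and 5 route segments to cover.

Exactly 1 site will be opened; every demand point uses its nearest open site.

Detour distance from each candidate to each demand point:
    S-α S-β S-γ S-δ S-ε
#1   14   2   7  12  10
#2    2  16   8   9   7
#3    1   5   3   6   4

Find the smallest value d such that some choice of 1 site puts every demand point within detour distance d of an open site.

Open {#3}.
  Farthest demand point is S-δ at detour distance 6 (to #3); all others are ≤ 6.
With {#1} the worst case is 14.
With {#2} the worst case is 16.
No size-1 selection achieves below 6.

6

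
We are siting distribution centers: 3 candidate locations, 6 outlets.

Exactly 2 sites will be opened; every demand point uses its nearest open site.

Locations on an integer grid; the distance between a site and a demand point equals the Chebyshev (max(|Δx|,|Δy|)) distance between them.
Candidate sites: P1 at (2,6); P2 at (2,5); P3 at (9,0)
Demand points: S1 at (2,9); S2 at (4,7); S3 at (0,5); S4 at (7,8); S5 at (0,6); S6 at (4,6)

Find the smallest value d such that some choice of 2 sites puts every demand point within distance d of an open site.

5

Open {P1, P2}.
  Farthest demand point is S4 at distance 5 (to P1); all others are ≤ 5.
With {P1, P3} the worst case is 5.
With {P2, P3} the worst case is 5.
No size-2 selection achieves below 5.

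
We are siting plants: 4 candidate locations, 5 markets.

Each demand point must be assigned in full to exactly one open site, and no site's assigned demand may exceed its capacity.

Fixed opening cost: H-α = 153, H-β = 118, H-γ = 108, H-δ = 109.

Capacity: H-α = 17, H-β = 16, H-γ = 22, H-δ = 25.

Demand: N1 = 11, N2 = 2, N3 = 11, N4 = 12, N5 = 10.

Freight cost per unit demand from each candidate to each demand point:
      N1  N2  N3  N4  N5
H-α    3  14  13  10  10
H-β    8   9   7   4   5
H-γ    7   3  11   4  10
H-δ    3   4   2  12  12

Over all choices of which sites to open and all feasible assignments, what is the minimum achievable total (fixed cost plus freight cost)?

Open {H-γ, H-δ}; cheapest assignment that respects the capacities:
  H-γ (cap 22, load 22): N4, N5 — cost 12×4 + 10×10 = 148
  H-δ (cap 25, load 24): N1, N2, N3 — cost 11×3 + 2×4 + 11×2 = 63
  Shipping 211, fixed 217 → total 428.
  Any other capacity-feasible assignment to {H-γ, H-δ} ships for at least 211.
Compare {H-β, H-γ, H-δ}: its best feasible assignment gives total 494.
Compare {H-α, H-γ, H-δ}: its best feasible assignment gives total 579.
Every other set of open sites that can feasibly serve all demand totals ≥ 494 even under its best assignment. Minimum: 428.

428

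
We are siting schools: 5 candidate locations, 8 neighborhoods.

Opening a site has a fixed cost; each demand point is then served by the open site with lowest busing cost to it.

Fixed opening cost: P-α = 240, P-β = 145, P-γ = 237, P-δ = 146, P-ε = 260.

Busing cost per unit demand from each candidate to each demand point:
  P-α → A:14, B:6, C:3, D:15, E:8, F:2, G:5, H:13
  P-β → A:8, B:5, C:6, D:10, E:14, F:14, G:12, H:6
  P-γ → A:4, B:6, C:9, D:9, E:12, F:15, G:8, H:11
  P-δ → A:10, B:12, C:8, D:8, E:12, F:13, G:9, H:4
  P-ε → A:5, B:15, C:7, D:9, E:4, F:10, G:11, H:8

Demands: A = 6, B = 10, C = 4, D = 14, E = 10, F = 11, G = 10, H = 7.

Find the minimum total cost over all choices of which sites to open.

Open {P-α, P-δ}: assign each demand point to its cheapest open site.
  A→P-δ 6×10=60, B→P-α 10×6=60, C→P-α 4×3=12, D→P-δ 14×8=112, E→P-α 10×8=80, F→P-α 11×2=22, G→P-α 10×5=50, H→P-δ 7×4=28
  busing cost 424, fixed 386 → total 810.
Compare {P-α, P-β}: busing cost 444 + fixed 385 = 829.
Compare {P-α}: busing cost 609 + fixed 240 = 849.
Compare {P-δ}: busing cost 705 + fixed 146 = 851.
All other subsets cost ≥ 829. Minimum total cost: 810.

810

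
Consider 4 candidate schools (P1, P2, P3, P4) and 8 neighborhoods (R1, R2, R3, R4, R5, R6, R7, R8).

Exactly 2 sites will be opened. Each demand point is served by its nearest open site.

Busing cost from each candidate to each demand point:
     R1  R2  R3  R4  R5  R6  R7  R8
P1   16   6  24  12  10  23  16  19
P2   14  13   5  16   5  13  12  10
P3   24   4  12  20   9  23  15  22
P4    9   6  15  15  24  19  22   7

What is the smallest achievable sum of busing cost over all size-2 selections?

72

Open {P2, P4}.
  R1→P4 9, R2→P4 6, R3→P2 5, R4→P4 15, R5→P2 5, R6→P2 13, R7→P2 12, R8→P4 7  ⇒ total 72.
Compare {P1, P2}: total 77.
Compare {P2, P3}: total 79.
No size-2 selection does better; minimum is 72.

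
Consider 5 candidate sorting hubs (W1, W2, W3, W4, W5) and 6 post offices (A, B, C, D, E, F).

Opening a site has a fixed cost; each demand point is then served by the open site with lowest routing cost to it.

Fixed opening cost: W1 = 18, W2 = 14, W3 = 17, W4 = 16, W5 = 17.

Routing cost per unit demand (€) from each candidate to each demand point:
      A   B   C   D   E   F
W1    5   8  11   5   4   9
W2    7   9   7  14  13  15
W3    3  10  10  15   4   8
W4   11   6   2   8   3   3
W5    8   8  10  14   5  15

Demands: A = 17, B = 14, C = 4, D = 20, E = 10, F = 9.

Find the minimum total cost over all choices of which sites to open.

Open {W1, W3, W4}: assign each demand point to its cheapest open site.
  A→W3 17×3=51, B→W4 14×6=84, C→W4 4×2=8, D→W1 20×5=100, E→W4 10×3=30, F→W4 9×3=27
  routing cost 300, fixed 51 → total 351.
Compare {W1, W2, W3, W4}: routing cost 300 + fixed 65 = 365.
Compare {W1, W4}: routing cost 334 + fixed 34 = 368.
Compare {W1, W3, W4, W5}: routing cost 300 + fixed 68 = 368.
All other subsets cost ≥ 365. Minimum total cost: 351.

351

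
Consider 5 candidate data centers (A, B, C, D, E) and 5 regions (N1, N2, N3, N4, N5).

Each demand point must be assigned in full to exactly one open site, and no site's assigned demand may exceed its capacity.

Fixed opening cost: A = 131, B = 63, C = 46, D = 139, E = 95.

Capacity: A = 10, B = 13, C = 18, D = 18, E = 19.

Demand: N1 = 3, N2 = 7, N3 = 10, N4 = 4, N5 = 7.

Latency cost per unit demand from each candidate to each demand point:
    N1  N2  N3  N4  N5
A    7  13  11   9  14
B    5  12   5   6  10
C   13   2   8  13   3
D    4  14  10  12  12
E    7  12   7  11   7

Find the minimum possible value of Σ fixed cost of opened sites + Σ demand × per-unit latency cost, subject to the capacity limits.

261

Open {B, C}; cheapest assignment that respects the capacities:
  B (cap 13, load 13): N1, N3 — cost 3×5 + 10×5 = 65
  C (cap 18, load 18): N2, N4, N5 — cost 7×2 + 4×13 + 7×3 = 87
  Shipping 152, fixed 109 → total 261.
  Any other capacity-feasible assignment to {B, C} ships for at least 152.
Compare {C, E}: its best feasible assignment gives total 311.
Compare {B, C, E}: its best feasible assignment gives total 348.
Every other set of open sites that can feasibly serve all demand totals ≥ 311 even under its best assignment. Minimum: 261.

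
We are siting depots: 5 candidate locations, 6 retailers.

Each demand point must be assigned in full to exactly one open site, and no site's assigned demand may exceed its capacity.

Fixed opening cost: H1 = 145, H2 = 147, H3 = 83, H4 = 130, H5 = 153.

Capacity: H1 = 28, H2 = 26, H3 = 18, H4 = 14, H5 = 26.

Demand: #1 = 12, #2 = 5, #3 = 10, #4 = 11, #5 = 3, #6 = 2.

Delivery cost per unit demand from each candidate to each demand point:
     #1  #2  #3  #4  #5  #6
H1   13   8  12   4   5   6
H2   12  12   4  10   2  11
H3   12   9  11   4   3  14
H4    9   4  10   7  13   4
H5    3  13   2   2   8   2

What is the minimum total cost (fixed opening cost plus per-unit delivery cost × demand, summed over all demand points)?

Open {H3, H5}; cheapest assignment that respects the capacities:
  H3 (cap 18, load 18): #2, #4, #6 — cost 5×9 + 11×4 + 2×14 = 117
  H5 (cap 26, load 25): #1, #3, #5 — cost 12×3 + 10×2 + 3×8 = 80
  Shipping 197, fixed 236 → total 433.
  Any other capacity-feasible assignment to {H3, H5} ships for at least 197.
Compare {H1, H5}: its best feasible assignment gives total 457.
Compare {H2, H5}: its best feasible assignment gives total 468.
Every other set of open sites that can feasibly serve all demand totals ≥ 457 even under its best assignment. Minimum: 433.

433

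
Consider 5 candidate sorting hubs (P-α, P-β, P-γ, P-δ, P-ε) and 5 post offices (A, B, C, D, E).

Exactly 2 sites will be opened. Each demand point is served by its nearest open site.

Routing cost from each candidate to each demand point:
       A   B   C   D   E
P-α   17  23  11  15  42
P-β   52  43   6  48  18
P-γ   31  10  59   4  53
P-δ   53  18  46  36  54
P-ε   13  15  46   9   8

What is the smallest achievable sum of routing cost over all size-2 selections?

51

Open {P-β, P-ε}.
  A→P-ε 13, B→P-ε 15, C→P-β 6, D→P-ε 9, E→P-ε 8  ⇒ total 51.
Compare {P-α, P-ε}: total 56.
Compare {P-β, P-γ}: total 69.
No size-2 selection does better; minimum is 51.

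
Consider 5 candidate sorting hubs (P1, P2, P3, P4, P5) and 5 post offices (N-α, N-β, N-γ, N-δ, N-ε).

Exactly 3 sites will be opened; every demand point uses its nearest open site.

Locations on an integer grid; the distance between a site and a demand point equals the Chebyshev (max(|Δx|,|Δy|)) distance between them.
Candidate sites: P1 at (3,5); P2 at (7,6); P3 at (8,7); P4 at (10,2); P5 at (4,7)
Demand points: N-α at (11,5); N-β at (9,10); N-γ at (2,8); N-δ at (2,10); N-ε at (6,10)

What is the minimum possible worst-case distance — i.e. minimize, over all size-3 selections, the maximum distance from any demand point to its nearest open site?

Open {P1, P3, P5}.
  Farthest demand point is N-α at distance 3 (to P3); all others are ≤ 3.
With {P2, P3, P5} the worst case is 3.
With {P3, P4, P5} the worst case is 3.
No size-3 selection achieves below 3.

3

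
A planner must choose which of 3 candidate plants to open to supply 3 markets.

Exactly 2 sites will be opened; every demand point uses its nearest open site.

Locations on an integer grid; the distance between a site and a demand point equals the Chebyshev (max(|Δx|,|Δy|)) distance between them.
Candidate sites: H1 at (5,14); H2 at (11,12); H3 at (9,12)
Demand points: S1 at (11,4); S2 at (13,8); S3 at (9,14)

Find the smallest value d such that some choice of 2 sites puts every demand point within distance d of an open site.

Open {H1, H2}.
  Farthest demand point is S1 at distance 8 (to H2); all others are ≤ 8.
With {H1, H3} the worst case is 8.
With {H2, H3} the worst case is 8.
No size-2 selection achieves below 8.

8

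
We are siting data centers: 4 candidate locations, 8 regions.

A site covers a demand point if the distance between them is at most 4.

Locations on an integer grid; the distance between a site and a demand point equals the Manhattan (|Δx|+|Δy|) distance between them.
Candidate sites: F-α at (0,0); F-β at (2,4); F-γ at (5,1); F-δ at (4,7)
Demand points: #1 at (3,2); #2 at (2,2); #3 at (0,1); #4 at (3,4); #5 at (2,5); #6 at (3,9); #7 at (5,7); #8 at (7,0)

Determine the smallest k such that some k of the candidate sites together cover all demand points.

3

Coverage sets (demand points within 4 of each site):
  F-α: {#2, #3}
  F-β: {#1, #2, #4, #5}
  F-γ: {#1, #2, #8}
  F-δ: {#4, #5, #6, #7}
No 2 sites suffice: every size-2 union leaves at least one demand point uncovered.
But {F-α, F-γ, F-δ} covers everything, so the minimum is 3.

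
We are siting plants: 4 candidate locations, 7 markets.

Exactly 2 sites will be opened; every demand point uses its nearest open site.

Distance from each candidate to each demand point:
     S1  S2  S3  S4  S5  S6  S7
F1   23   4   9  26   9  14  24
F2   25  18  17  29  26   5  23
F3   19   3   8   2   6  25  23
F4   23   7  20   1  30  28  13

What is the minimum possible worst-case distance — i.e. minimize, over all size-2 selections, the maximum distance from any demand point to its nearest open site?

Open {F1, F3}.
  Farthest demand point is S7 at distance 23 (to F3); all others are ≤ 23.
With {F1, F4} the worst case is 23.
With {F2, F3} the worst case is 23.
No size-2 selection achieves below 23.

23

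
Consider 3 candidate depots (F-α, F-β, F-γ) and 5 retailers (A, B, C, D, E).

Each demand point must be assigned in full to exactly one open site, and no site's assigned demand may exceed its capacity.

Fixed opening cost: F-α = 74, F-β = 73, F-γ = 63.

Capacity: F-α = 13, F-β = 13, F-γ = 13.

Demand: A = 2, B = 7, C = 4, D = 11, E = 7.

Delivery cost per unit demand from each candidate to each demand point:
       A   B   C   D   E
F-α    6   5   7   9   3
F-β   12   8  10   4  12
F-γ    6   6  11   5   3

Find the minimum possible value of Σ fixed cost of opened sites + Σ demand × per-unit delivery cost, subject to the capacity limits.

350

Open {F-α, F-β, F-γ}; cheapest assignment that respects the capacities:
  F-α (cap 13, load 13): A, B, C — cost 2×6 + 7×5 + 4×7 = 75
  F-β (cap 13, load 11): D — cost 11×4 = 44
  F-γ (cap 13, load 7): E — cost 7×3 = 21
  Shipping 140, fixed 210 → total 350.
  Any other capacity-feasible assignment to {F-α, F-β, F-γ} ships for at least 140.
Total demand is 31 and no other set of sites has combined capacity ≥ 31, so {F-α, F-β, F-γ} is the only feasible choice of open sites. Minimum: 350.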